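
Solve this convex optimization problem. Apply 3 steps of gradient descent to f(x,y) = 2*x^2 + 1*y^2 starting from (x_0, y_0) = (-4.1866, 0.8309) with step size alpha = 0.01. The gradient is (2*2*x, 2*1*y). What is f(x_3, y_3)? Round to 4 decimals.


Gradient descent on f(x,y) = 2*x^2 + 1*y^2.
Starting point: (-4.1866, 0.8309), alpha = 0.01
Step 1: grad_x = 2*2*-4.1866 = -16.7464, grad_y = 2*1*0.8309 = 1.6618
  x_1 = -4.1866 - 0.01*-16.7464 = -4.0191
  y_1 = 0.8309 - 0.01*1.6618 = 0.8143
Step 2: grad_x = 2*2*-4.0191 = -16.0765, grad_y = 2*1*0.8143 = 1.6286
  x_2 = -4.0191 - 0.01*-16.0765 = -3.8584
  y_2 = 0.8143 - 0.01*1.6286 = 0.798
Step 3: grad_x = 2*2*-3.8584 = -15.4335, grad_y = 2*1*0.798 = 1.596
  x_3 = -3.8584 - 0.01*-15.4335 = -3.704
  y_3 = 0.798 - 0.01*1.596 = 0.782
f(-3.704, 0.782) = 2*(-3.704)^2 + 1*0.782^2 = 28.0513


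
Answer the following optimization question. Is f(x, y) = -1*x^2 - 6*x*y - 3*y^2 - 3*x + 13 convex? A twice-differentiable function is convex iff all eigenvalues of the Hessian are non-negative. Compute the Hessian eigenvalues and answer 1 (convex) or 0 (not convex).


The Hessian of f(x,y) = -1*x^2 - 6*x*y - 3*y^2 - 3*x + 13 is:
H = [[-2, -6], [-6, -6]]
Trace = -2 - 6 = -8
Determinant = -2*-6 - (-6)^2 = -24
Discriminant = (-8)^2 - 4*-24 = 160.0
Eigenvalues: lambda_1 = -10.3246, lambda_2 = 2.3246
The function is not convex.

0


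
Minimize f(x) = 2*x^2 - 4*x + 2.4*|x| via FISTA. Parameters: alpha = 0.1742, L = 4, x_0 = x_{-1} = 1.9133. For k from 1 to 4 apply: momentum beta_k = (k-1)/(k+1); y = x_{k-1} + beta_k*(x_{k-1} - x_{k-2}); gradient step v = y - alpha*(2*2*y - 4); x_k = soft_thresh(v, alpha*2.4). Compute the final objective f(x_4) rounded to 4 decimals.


FISTA on f(x) = 2*x^2 - 4*x + 2.4*|x|
L = 4, alpha = 0.1742
Iteration 1: beta = 0.0, y = 1.9133 + 0.0*(1.9133 - 1.9133) = 1.9133
  grad(y) = 3.6532, v = y - alpha*grad = 1.2769
  prox(v) = soft_thresh(1.2769, 0.4181) = 0.8588
Iteration 2: beta = 0.3333, y = 0.8588 + 0.3333*(0.8588 - 1.9133) = 0.5073
  grad(y) = -1.9706, v = y - alpha*grad = 0.8506
  prox(v) = soft_thresh(0.8506, 0.4181) = 0.4325
Iteration 3: beta = 0.5, y = 0.4325 + 0.5*(0.4325 - 0.8588) = 0.2194
  grad(y) = -3.1224, v = y - alpha*grad = 0.7633
  prox(v) = soft_thresh(0.7633, 0.4181) = 0.3452
Iteration 4: beta = 0.6, y = 0.3452 + 0.6*(0.3452 - 0.4325) = 0.2929
  grad(y) = -2.8286, v = y - alpha*grad = 0.7856
  prox(v) = soft_thresh(0.7856, 0.4181) = 0.3675
f(x_4) = 2*0.3675^2 - 4*0.3675 + 2.4*|0.3675| = -0.3179


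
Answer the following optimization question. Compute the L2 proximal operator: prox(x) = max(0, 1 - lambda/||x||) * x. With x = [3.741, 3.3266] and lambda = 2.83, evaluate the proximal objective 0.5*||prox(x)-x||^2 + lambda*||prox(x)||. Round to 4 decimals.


Step 1: Compute ||x||.
||x|| = 5.0061
Step 2: Compute scaling factor.
scale = max(0, 1 - 2.83/5.0061) = 0.4347
Step 3: prox(x) = [1.6262, 1.4461]
||prox(x)|| = 2.1761
Step 4: Proximal objective.
0.5*||prox-x||^2 = 4.0045
lambda*||prox|| = 6.1584
Total = 10.1629


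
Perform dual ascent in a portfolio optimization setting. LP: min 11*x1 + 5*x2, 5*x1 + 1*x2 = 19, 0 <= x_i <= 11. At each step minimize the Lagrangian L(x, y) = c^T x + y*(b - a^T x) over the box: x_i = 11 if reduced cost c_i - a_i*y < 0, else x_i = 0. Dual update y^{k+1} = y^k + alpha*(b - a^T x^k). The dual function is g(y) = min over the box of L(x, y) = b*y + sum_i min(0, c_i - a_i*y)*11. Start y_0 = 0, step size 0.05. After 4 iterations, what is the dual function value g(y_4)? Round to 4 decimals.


Dual ascent for LP: min 11*x1 + 5*x2, 5*x1 + 1*x2 = 19, 0 <= x_i <= 11
Step 1: y^k = 0.0, reduced costs: (11.0, 5.0)
  x^k = (0.0, 0.0), subgradient = b - a^T x = 19.0
  y^{k+1} = 0.0 + 0.05*19.0 = 0.95
Step 2: y^k = 0.95, reduced costs: (6.25, 4.05)
  x^k = (0.0, 0.0), subgradient = b - a^T x = 19.0
  y^{k+1} = 0.95 + 0.05*19.0 = 1.9
Step 3: y^k = 1.9, reduced costs: (1.5, 3.1)
  x^k = (0.0, 0.0), subgradient = b - a^T x = 19.0
  y^{k+1} = 1.9 + 0.05*19.0 = 2.85
Step 4: y^k = 2.85, reduced costs: (-3.25, 2.15)
  x^k = (11.0, 0.0), subgradient = b - a^T x = -36.0
  y^{k+1} = 2.85 + 0.05*-36.0 = 1.05
Dual objective at y_4 = 1.05: reduced costs (5.75, 3.95), box minimizer x = (0.0, 0.0)
g(y_4) = b*y + (c1 - a1*y)*x1 + (c2 - a2*y)*x2 = 19*1.05 + 5.75*0.0 + 3.95*0.0 = 19.95 + 0.0 + 0.0 = 19.95


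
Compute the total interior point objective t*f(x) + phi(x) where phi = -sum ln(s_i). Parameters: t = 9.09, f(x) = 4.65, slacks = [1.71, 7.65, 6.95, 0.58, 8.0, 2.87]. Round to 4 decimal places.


Step 1: Compute log-barrier.
ln values: [0.5365, 2.0347, 1.9387, -0.5447, 2.0794, 1.0543]
phi = -(0.5365 + 2.0347 + 1.9387 - 0.5447 + 2.0794 + 1.0543) = -7.099
Step 2: Compute augmented objective.
t*f(x) = 9.09*4.65 = 42.2685
Total = 42.2685 - 7.099 = 35.1695


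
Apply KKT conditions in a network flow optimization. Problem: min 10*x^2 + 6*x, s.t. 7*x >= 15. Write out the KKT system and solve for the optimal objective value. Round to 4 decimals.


Step 1: Try lambda = 0 (constraint inactive).
x_unc = -6/(2*10) = -0.3
Check: 7*-0.3 = -2.1 < 15 -- violated!
Step 2: Constraint must be active: 7*x = 15
x* = 15/7 = 2.1429 (rounded; the exact value 15/7 is used below)
lambda = (2*10*(15/7) + 6)/7 = 6.9796
Step 3: Compute optimal value.
f(x*) = 10*(15/7)^2 + 6*(15/7) = 58.7755


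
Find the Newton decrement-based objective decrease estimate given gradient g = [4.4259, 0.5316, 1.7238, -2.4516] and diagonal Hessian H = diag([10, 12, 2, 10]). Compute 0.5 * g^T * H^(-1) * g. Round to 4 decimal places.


Step 1: H is diagonal, so H^(-1) * g = [0.4426, 0.0443, 0.8619, -0.2452].
Step 2: g^T H^(-1) g = sum_i g_i^2 / H_ii
  = (4.4259)^2/10 + (0.5316)^2/12 + (1.7238)^2/2 + (-2.4516)^2/10
  = 1.9589 + 0.0235 + 1.4857 + 0.601 = 4.0692
Step 3: Objective decrease = 0.5 * g^T H^(-1) g = 2.0346


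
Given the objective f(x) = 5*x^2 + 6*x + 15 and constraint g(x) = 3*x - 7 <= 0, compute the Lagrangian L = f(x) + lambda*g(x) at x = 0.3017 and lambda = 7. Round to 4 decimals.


Step 1: Evaluate f(x).
f(0.3017) = 5*0.3017^2 + 6*0.3017 + 15 = 17.2653
Step 2: Evaluate g(x).
g(0.3017) = 3*0.3017 - 7 = -6.0949
Step 3: Compute Lagrangian.
L = 17.2653 + 7*-6.0949 = -25.399


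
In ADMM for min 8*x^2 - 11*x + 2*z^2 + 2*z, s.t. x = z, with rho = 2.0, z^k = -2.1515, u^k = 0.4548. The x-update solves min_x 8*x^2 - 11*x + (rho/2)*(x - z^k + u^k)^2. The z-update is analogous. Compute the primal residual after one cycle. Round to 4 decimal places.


ADMM iteration with rho = 2.0, z^k = -2.1515, u^k = 0.4548
Step 1: x-update.
Minimize 8*x^2 - 11*x + (2.0/2)*(x + 2.1515 + 0.4548)^2
FOC: (2*8 + 2.0)*x = 11 + 2.0*(-2.1515 - 0.4548)
x^{k+1} = 0.3215
Step 2: z-update.
Minimize 2*z^2 + 2*z + (2.0/2)*(0.3215 - z + 0.4548)^2
FOC: (2*2 + 2.0)*z = -2 + 2.0*(0.3215 + 0.4548)
z^{k+1} = -0.0746
Step 3: u-update.
u^{k+1} = 0.4548 + 0.3215 + 0.0746 = 0.8509
Step 4: Primal residual = |0.3215 + 0.0746| = 0.3961


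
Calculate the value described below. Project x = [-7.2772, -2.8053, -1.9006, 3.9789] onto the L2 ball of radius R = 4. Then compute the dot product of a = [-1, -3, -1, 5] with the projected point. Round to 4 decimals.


Step 1: Compute ||x|| (intermediates to 6 decimals).
||x|| = sqrt((-7.2772)^2 + (-2.8053)^2 + (-1.9006)^2 + 3.9789^2) = 8.959424
Step 2: Project.
Since ||x|| > R, scale = R/||x|| = 4/8.959424 = 0.446457, proj(x) = scale * x
proj(x) = [-3.248957, -1.252446, -0.848536, 1.776408]
Step 3: Dot product.
a^T * proj(x) = -1*(-3.248957) - 3*(-1.252446) - 1*(-0.848536) + 5*1.776408 = 16.7369


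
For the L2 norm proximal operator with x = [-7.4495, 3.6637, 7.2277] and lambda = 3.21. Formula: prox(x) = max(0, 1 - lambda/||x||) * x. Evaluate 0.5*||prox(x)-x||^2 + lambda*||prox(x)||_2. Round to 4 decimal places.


Step 1: Compute ||x||.
||x|| = 11.0072
Step 2: Compute scaling factor.
scale = max(0, 1 - 3.21/11.0072) = 0.7084
Step 3: prox(x) = [-5.277, 2.5953, 5.1199]
||prox(x)|| = 7.7972
Step 4: Proximal objective.
0.5*||prox-x||^2 = 5.1521
lambda*||prox|| = 25.029
Total = 30.1809


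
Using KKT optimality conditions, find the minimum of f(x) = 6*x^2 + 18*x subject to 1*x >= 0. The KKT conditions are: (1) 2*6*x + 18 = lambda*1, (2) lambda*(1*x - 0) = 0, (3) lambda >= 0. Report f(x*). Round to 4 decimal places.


Step 1: Try lambda = 0 (constraint inactive).
x_unc = -18/(2*6) = -1.5
Check: 1*-1.5 = -1.5 < 0 -- violated!
Step 2: Constraint must be active: 1*x = 0
x* = 0/1 = 0.0
lambda = (2*6*0.0 + 18)/1 = 18.0
Step 3: Compute optimal value.
f(x*) = 6*0.0^2 + 18*0.0 = 0.0


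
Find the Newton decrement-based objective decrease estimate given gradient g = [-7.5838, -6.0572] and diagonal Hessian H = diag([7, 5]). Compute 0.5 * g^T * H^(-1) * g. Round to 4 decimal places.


Step 1: H is diagonal, so H^(-1) * g = [-1.0834, -1.2114].
Step 2: g^T H^(-1) g = sum_i g_i^2 / H_ii
  = (-7.5838)^2/7 + (-6.0572)^2/5
  = 8.2163 + 7.3379 = 15.5542
Step 3: Objective decrease = 0.5 * g^T H^(-1) g = 7.7771


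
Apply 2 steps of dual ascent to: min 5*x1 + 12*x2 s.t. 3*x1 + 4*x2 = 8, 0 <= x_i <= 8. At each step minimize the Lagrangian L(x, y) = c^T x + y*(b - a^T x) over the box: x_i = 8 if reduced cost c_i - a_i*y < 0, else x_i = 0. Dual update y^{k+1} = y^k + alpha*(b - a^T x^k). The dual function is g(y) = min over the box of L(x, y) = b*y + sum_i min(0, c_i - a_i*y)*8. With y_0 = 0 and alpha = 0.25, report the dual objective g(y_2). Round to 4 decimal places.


Dual ascent for LP: min 5*x1 + 12*x2, 3*x1 + 4*x2 = 8, 0 <= x_i <= 8
Step 1: y^k = 0.0, reduced costs: (5.0, 12.0)
  x^k = (0.0, 0.0), subgradient = b - a^T x = 8.0
  y^{k+1} = 0.0 + 0.25*8.0 = 2.0
Step 2: y^k = 2.0, reduced costs: (-1.0, 4.0)
  x^k = (8.0, 0.0), subgradient = b - a^T x = -16.0
  y^{k+1} = 2.0 + 0.25*-16.0 = -2.0
Dual objective at y_2 = -2.0: reduced costs (11.0, 20.0), box minimizer x = (0.0, 0.0)
g(y_2) = b*y + (c1 - a1*y)*x1 + (c2 - a2*y)*x2 = 8*(-2.0) + 11.0*0.0 + 20.0*0.0 = -16.0 + 0.0 + 0.0 = -16.0


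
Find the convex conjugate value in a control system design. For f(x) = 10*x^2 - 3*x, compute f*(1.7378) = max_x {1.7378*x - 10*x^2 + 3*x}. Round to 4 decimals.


f*(y) = sup_x {y*x - a*x^2 - b*x} = sup_x {(y-b)*x - a*x^2}
FOC: (y - b) - 2a*x = 0 => x* = (y - b)/(2a)
x* = (1.7378 + 3)/(2*10) = 0.2369
f*(1.7378) = (y-b)^2/(4a) = (1.7378 + 3)^2/(4*10)
= 22.4467/40 = 0.5612


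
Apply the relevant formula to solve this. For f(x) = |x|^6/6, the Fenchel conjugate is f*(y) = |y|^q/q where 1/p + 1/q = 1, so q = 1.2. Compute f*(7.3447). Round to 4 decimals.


The conjugate exponent q satisfies 1/p + 1/q = 1.
p = 6, so q = 6/(6 - 1) = 1.2
|y|^q = 7.3447^1.2 = 10.9438
f*(7.3447) = 10.9438 / 1.2 = 9.1198


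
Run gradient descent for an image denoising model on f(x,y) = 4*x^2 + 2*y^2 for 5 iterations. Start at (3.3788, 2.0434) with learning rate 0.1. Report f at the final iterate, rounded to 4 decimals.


Gradient descent on f(x,y) = 4*x^2 + 2*y^2.
Starting point: (3.3788, 2.0434), alpha = 0.1
Step 1: grad_x = 2*4*3.3788 = 27.0304, grad_y = 2*2*2.0434 = 8.1736
  x_1 = 3.3788 - 0.1*27.0304 = 0.6758
  y_1 = 2.0434 - 0.1*8.1736 = 1.226
Step 2: grad_x = 2*4*0.6758 = 5.4061, grad_y = 2*2*1.226 = 4.9042
  x_2 = 0.6758 - 0.1*5.4061 = 0.1352
  y_2 = 1.226 - 0.1*4.9042 = 0.7356
Step 3: grad_x = 2*4*0.1352 = 1.0812, grad_y = 2*2*0.7356 = 2.9425
  x_3 = 0.1352 - 0.1*1.0812 = 0.027
  y_3 = 0.7356 - 0.1*2.9425 = 0.4414
Step 4: grad_x = 2*4*0.027 = 0.2162, grad_y = 2*2*0.4414 = 1.7655
  x_4 = 0.027 - 0.1*0.2162 = 0.0054
  y_4 = 0.4414 - 0.1*1.7655 = 0.2648
Step 5: grad_x = 2*4*0.0054 = 0.0432, grad_y = 2*2*0.2648 = 1.0593
  x_5 = 0.0054 - 0.1*0.0432 = 0.0011
  y_5 = 0.2648 - 0.1*1.0593 = 0.1589
f(0.0011, 0.1589) = 4*0.0011^2 + 2*0.1589^2 = 0.0505


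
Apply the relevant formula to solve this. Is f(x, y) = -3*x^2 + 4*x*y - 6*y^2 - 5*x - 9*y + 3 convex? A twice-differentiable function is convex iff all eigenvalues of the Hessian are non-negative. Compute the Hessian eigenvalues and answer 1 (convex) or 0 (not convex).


The Hessian of f(x,y) = -3*x^2 + 4*x*y - 6*y^2 - 5*x - 9*y + 3 is:
H = [[-6, 4], [4, -12]]
Trace = -6 - 12 = -18
Determinant = -6*-12 - (4)^2 = 56
Discriminant = (-18)^2 - 4*56 = 100.0
Eigenvalues: lambda_1 = -14.0, lambda_2 = -4.0
The function is not convex.

0


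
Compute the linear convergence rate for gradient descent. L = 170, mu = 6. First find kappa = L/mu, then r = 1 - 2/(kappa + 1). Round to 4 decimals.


Step 1: Compute the condition number.
kappa = L/mu = 170/6 = 28.3333
Step 2: Compute the convergence rate.
r = 1 - 2/(kappa + 1) = 1 - 2*mu/(L + mu) = (L - mu)/(L + mu) = 164/176 = 0.9318


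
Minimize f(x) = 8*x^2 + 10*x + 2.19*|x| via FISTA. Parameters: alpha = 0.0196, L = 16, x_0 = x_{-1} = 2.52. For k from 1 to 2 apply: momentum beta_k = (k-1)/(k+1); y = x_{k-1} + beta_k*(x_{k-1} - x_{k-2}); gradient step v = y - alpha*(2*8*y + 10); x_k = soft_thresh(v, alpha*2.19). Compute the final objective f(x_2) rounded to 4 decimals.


FISTA on f(x) = 8*x^2 + 10*x + 2.19*|x|
L = 16, alpha = 0.0196
Iteration 1: beta = 0.0, y = 2.52 + 0.0*(2.52 - 2.52) = 2.52
  grad(y) = 50.32, v = y - alpha*grad = 1.5337
  prox(v) = soft_thresh(1.5337, 0.0429) = 1.4908
Iteration 2: beta = 0.3333, y = 1.4908 + 0.3333*(1.4908 - 2.52) = 1.1477
  grad(y) = 28.3638, v = y - alpha*grad = 0.5918
  prox(v) = soft_thresh(0.5918, 0.0429) = 0.5489
f(x_2) = 8*0.5489^2 + 10*0.5489 + 2.19*|0.5489| = 9.1011


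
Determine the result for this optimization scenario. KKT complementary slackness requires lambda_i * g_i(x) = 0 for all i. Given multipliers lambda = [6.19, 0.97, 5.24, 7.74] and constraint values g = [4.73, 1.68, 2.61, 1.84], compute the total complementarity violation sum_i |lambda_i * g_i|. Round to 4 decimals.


KKT complementary slackness check:
lambda_1 * g_1 = 6.19 * 4.73 = 29.2787
lambda_2 * g_2 = 0.97 * 1.68 = 1.6296
lambda_3 * g_3 = 5.24 * 2.61 = 13.6764
lambda_4 * g_4 = 7.74 * 1.84 = 14.2416
Total violation = 29.2787 + 1.6296 + 13.6764 + 14.2416 = 58.8263


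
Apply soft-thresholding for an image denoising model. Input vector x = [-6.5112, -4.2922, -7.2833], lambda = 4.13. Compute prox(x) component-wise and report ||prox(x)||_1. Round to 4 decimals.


Soft-thresholding with lambda = 4.13:
prox(-6.5112) = sign(-6.5112)*max(|-6.5112| - 4.13, 0) = -2.3812
prox(-4.2922) = sign(-4.2922)*max(|-4.2922| - 4.13, 0) = -0.1622
prox(-7.2833) = sign(-7.2833)*max(|-7.2833| - 4.13, 0) = -3.1533
prox(x) = [-2.3812, -0.1622, -3.1533]
||prox(x)||_1 = 2.3812 + 0.1622 + 3.1533 = 5.6967


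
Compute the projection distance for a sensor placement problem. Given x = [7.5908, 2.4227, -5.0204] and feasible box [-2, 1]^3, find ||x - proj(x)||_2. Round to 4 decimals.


Project each component onto [-2, 1].
clip(7.5908) = 1.0, clip(2.4227) = 1.0, clip(-5.0204) = -2.0
Projection = [1.0, 1.0, -2.0]
Squared diffs: [43.4386, 2.0241, 9.1228]
Distance = sqrt(54.5855) = 7.3882


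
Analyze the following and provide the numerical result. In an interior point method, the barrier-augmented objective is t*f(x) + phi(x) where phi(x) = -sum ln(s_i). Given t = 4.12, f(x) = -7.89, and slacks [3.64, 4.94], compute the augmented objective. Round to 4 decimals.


Step 1: Compute log-barrier.
ln values: [1.292, 1.5974]
phi = -(1.292 + 1.5974) = -2.8893
Step 2: Compute augmented objective.
t*f(x) = 4.12*-7.89 = -32.5068
Total = -32.5068 - 2.8893 = -35.3961


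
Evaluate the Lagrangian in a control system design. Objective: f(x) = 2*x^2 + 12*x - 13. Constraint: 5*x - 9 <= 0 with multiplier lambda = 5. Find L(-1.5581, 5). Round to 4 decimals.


Step 1: Evaluate f(x).
f(-1.5581) = 2*(-1.5581)^2 + 12*(-1.5581) - 13 = -26.8418
Step 2: Evaluate g(x).
g(-1.5581) = 5*-1.5581 - 9 = -16.7905
Step 3: Compute Lagrangian.
L = -26.8418 + 5*-16.7905 = -110.7943


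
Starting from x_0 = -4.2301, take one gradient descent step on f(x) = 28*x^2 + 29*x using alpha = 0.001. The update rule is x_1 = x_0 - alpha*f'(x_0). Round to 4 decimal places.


We compute the gradient at x_0 and apply the update.
f'(x) = 56*x + 29
f'(-4.2301) = 56*-4.2301 + 29 = -207.8856
x_1 = -4.2301 - 0.001*-207.8856 = -4.0222


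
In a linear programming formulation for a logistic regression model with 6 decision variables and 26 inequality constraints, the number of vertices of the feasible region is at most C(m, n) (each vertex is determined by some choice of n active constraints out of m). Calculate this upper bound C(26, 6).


Each vertex corresponds to some choice of n active constraints out of m, so the number of vertices is at most C(m, n) = m! / (n!(m-n)!).
m = 26, n = 6
Numerator: 26 * 25 * 24 * 23 * 22 * 21
Denominator: 6! = 720
C(26, 6) = 230230


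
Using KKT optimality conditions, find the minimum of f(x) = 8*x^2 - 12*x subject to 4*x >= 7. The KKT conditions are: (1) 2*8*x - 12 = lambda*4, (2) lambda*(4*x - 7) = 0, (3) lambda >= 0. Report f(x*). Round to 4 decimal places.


Step 1: Try lambda = 0 (constraint inactive).
x_unc = 12/(2*8) = 0.75
Check: 4*0.75 = 3.0 < 7 -- violated!
Step 2: Constraint must be active: 4*x = 7
x* = 7/4 = 1.75
lambda = (2*8*1.75 - 12)/4 = 4.0
Step 3: Compute optimal value.
f(x*) = 8*1.75^2 - 12*1.75 = 3.5


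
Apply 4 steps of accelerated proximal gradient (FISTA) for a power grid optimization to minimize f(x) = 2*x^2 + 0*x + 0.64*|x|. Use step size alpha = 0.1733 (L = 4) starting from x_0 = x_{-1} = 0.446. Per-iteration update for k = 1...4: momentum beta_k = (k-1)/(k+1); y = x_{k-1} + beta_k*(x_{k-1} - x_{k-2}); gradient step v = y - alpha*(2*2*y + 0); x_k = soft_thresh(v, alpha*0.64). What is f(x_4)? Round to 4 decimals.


FISTA on f(x) = 2*x^2 + 0*x + 0.64*|x|
L = 4, alpha = 0.1733
Iteration 1: beta = 0.0, y = 0.446 + 0.0*(0.446 - 0.446) = 0.446
  grad(y) = 1.784, v = y - alpha*grad = 0.1368
  prox(v) = soft_thresh(0.1368, 0.1109) = 0.0259
Iteration 2: beta = 0.3333, y = 0.0259 + 0.3333*(0.0259 - 0.446) = -0.1141
  grad(y) = -0.4564, v = y - alpha*grad = -0.035
  prox(v) = soft_thresh(-0.035, 0.1109) = 0.0
Iteration 3: beta = 0.5, y = 0.0 + 0.5*(0.0 - 0.0259) = -0.013
  grad(y) = -0.0518, v = y - alpha*grad = -0.004
  prox(v) = soft_thresh(-0.004, 0.1109) = 0.0
Iteration 4: beta = 0.6, y = 0.0 + 0.6*(0.0 - 0.0) = 0.0
  grad(y) = 0.0, v = y - alpha*grad = 0.0
  prox(v) = soft_thresh(0.0, 0.1109) = 0.0
f(x_4) = 2*0.0^2 + 0*0.0 + 0.64*|0.0| = 0.0


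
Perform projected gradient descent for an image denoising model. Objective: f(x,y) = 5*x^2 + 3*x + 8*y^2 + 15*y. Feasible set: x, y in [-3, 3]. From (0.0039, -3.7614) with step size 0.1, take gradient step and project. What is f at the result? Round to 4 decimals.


Step 1: Compute gradient at (0.0039, -3.7614).
grad_x = 2*5*0.0039 + 3 = 3.039
grad_y = 2*8*-3.7614 + 15 = -45.1824
Step 2: Gradient step.
x_raw = 0.0039 - 0.1*3.039 = -0.3
y_raw = -3.7614 - 0.1*-45.1824 = 0.7568
Step 3: Project onto [-3, 3].
x_proj = clip(-0.3) = -0.3
y_proj = clip(0.7568) = 0.7568
Step 4: Evaluate f.
f(-0.3, 0.7568) = 15.4851


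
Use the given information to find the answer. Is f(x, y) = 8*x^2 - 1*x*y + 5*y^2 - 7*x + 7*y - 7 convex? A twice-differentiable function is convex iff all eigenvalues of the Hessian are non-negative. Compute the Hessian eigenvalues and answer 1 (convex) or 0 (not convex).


The Hessian of f(x,y) = 8*x^2 - 1*x*y + 5*y^2 - 7*x + 7*y - 7 is:
H = [[16, -1], [-1, 10]]
Trace = 16 + 10 = 26
Determinant = 16*10 - (-1)^2 = 159
Discriminant = (26)^2 - 4*159 = 40.0
Eigenvalues: lambda_1 = 9.8377, lambda_2 = 16.1623
The function is convex.

1


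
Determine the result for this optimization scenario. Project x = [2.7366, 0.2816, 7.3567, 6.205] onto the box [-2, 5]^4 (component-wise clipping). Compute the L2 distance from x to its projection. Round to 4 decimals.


Project each component onto [-2, 5].
clip(2.7366) = 2.7366, clip(0.2816) = 0.2816, clip(7.3567) = 5.0, clip(6.205) = 5.0
Projection = [2.7366, 0.2816, 5.0, 5.0]
Squared diffs: [0.0, 0.0, 5.554, 1.452]
Distance = sqrt(7.006) = 2.6469


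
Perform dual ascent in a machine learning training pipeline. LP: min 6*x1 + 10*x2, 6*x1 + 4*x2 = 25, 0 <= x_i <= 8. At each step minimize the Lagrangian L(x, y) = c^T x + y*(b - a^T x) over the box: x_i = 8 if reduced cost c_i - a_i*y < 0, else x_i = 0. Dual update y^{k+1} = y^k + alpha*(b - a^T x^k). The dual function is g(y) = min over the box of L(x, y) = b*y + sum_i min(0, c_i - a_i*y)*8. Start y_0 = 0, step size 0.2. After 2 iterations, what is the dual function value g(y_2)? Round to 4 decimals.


Dual ascent for LP: min 6*x1 + 10*x2, 6*x1 + 4*x2 = 25, 0 <= x_i <= 8
Step 1: y^k = 0.0, reduced costs: (6.0, 10.0)
  x^k = (0.0, 0.0), subgradient = b - a^T x = 25.0
  y^{k+1} = 0.0 + 0.2*25.0 = 5.0
Step 2: y^k = 5.0, reduced costs: (-24.0, -10.0)
  x^k = (8.0, 8.0), subgradient = b - a^T x = -55.0
  y^{k+1} = 5.0 + 0.2*-55.0 = -6.0
Dual objective at y_2 = -6.0: reduced costs (42.0, 34.0), box minimizer x = (0.0, 0.0)
g(y_2) = b*y + (c1 - a1*y)*x1 + (c2 - a2*y)*x2 = 25*(-6.0) + 42.0*0.0 + 34.0*0.0 = -150.0 + 0.0 + 0.0 = -150.0


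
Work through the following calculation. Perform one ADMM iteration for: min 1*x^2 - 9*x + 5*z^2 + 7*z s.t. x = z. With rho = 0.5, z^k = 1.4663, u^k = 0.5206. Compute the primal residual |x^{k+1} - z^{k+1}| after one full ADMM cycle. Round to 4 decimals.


ADMM iteration with rho = 0.5, z^k = 1.4663, u^k = 0.5206
Step 1: x-update.
Minimize 1*x^2 - 9*x + (0.5/2)*(x - 1.4663 + 0.5206)^2
FOC: (2*1 + 0.5)*x = 9 + 0.5*(1.4663 - 0.5206)
x^{k+1} = 3.7891
Step 2: z-update.
Minimize 5*z^2 + 7*z + (0.5/2)*(3.7891 - z + 0.5206)^2
FOC: (2*5 + 0.5)*z = -7 + 0.5*(3.7891 + 0.5206)
z^{k+1} = -0.4614
Step 3: u-update.
u^{k+1} = 0.5206 + 3.7891 + 0.4614 = 4.7712
Step 4: Primal residual = |3.7891 + 0.4614| = 4.2506


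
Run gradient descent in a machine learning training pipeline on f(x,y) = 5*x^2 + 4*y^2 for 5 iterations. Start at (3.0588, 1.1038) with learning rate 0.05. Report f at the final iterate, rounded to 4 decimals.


Gradient descent on f(x,y) = 5*x^2 + 4*y^2.
Starting point: (3.0588, 1.1038), alpha = 0.05
Step 1: grad_x = 2*5*3.0588 = 30.588, grad_y = 2*4*1.1038 = 8.8304
  x_1 = 3.0588 - 0.05*30.588 = 1.5294
  y_1 = 1.1038 - 0.05*8.8304 = 0.6623
Step 2: grad_x = 2*5*1.5294 = 15.294, grad_y = 2*4*0.6623 = 5.2982
  x_2 = 1.5294 - 0.05*15.294 = 0.7647
  y_2 = 0.6623 - 0.05*5.2982 = 0.3974
Step 3: grad_x = 2*5*0.7647 = 7.647, grad_y = 2*4*0.3974 = 3.1789
  x_3 = 0.7647 - 0.05*7.647 = 0.3824
  y_3 = 0.3974 - 0.05*3.1789 = 0.2384
Step 4: grad_x = 2*5*0.3824 = 3.8235, grad_y = 2*4*0.2384 = 1.9074
  x_4 = 0.3824 - 0.05*3.8235 = 0.1912
  y_4 = 0.2384 - 0.05*1.9074 = 0.1431
Step 5: grad_x = 2*5*0.1912 = 1.9118, grad_y = 2*4*0.1431 = 1.1444
  x_5 = 0.1912 - 0.05*1.9118 = 0.0956
  y_5 = 0.1431 - 0.05*1.1444 = 0.0858
f(0.0956, 0.0858) = 5*0.0956^2 + 4*0.0858^2 = 0.0752


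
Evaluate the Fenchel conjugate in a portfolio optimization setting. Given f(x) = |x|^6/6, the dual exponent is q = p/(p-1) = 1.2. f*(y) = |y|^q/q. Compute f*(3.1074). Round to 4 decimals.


The conjugate exponent q satisfies 1/p + 1/q = 1.
p = 6, so q = 6/(6 - 1) = 1.2
|y|^q = 3.1074^1.2 = 3.8983
f*(3.1074) = 3.8983 / 1.2 = 3.2486


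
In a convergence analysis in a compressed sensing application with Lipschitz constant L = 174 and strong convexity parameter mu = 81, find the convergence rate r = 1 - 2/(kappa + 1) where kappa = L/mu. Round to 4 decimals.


Step 1: Compute the condition number.
kappa = L/mu = 174/81 = 2.1481
Step 2: Compute the convergence rate.
r = 1 - 2/(kappa + 1) = 1 - 2*mu/(L + mu) = (L - mu)/(L + mu) = 93/255 = 0.3647


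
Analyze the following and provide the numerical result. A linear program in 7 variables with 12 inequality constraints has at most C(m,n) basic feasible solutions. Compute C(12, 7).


Each vertex corresponds to some choice of n active constraints out of m, so the number of vertices is at most C(m, n) = m! / (n!(m-n)!).
m = 12, n = 7
Numerator: 12 * 11 * 10 * 9 * 8 * 7 * 6
Denominator: 7! = 5040
C(12, 7) = 792


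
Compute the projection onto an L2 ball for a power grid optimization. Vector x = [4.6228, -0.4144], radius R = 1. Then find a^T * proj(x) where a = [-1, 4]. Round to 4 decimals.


Step 1: Compute ||x|| (intermediates to 6 decimals).
||x|| = sqrt(4.6228^2 + (-0.4144)^2) = 4.641337
Step 2: Project.
Since ||x|| > R, scale = R/||x|| = 1/4.641337 = 0.215455, proj(x) = scale * x
proj(x) = [0.996005, -0.089285]
Step 3: Dot product.
a^T * proj(x) = -1*0.996005 + 4*(-0.089285) = -1.3531


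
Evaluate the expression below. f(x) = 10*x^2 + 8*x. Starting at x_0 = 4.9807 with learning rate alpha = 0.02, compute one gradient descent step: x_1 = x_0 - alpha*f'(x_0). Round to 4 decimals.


We compute the gradient at x_0 and apply the update.
f'(x) = 20*x + 8
f'(4.9807) = 20*4.9807 + 8 = 107.614
x_1 = 4.9807 - 0.02*107.614 = 2.8284


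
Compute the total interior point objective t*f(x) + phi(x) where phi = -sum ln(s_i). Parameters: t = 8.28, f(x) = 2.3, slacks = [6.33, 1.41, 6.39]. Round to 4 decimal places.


Step 1: Compute log-barrier.
ln values: [1.8453, 0.3436, 1.8547]
phi = -(1.8453 + 0.3436 + 1.8547) = -4.0436
Step 2: Compute augmented objective.
t*f(x) = 8.28*2.3 = 19.044
Total = 19.044 - 4.0436 = 15.0004


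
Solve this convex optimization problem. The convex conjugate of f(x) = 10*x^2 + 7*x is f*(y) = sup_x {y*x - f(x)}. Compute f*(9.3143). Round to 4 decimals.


f*(y) = sup_x {y*x - a*x^2 - b*x} = sup_x {(y-b)*x - a*x^2}
FOC: (y - b) - 2a*x = 0 => x* = (y - b)/(2a)
x* = (9.3143 - 7)/(2*10) = 0.1157
f*(9.3143) = (y-b)^2/(4a) = (9.3143 - 7)^2/(4*10)
= 5.356/40 = 0.1339


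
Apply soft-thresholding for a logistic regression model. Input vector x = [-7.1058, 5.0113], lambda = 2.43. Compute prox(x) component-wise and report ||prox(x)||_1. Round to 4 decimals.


Soft-thresholding with lambda = 2.43:
prox(-7.1058) = sign(-7.1058)*max(|-7.1058| - 2.43, 0) = -4.6758
prox(5.0113) = sign(5.0113)*max(|5.0113| - 2.43, 0) = 2.5813
prox(x) = [-4.6758, 2.5813]
||prox(x)||_1 = 4.6758 + 2.5813 = 7.2571


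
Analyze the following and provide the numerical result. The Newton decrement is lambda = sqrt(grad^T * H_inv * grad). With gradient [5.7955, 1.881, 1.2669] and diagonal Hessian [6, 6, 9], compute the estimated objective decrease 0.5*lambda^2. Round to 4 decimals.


Step 1: H is diagonal, so H^(-1) * g = [0.9659, 0.3135, 0.1408].
Step 2: g^T H^(-1) g = sum_i g_i^2 / H_ii
  = (5.7955)^2/6 + (1.881)^2/6 + (1.2669)^2/9
  = 5.598 + 0.5897 + 0.1783 = 6.366
Step 3: Objective decrease = 0.5 * g^T H^(-1) g = 3.183


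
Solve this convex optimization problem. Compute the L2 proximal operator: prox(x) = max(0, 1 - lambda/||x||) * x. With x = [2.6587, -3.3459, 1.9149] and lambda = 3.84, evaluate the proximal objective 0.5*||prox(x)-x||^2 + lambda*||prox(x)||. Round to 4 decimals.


Step 1: Compute ||x||.
||x|| = 4.683
Step 2: Compute scaling factor.
scale = max(0, 1 - 3.84/4.683) = 0.18
Step 3: prox(x) = [0.4786, -0.6023, 0.3447]
||prox(x)|| = 0.843
Step 4: Proximal objective.
0.5*||prox-x||^2 = 7.3728
lambda*||prox|| = 3.2371
Total = 10.61


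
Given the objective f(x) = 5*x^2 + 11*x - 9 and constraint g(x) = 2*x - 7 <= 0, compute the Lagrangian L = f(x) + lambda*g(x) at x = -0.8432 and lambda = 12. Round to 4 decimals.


Step 1: Evaluate f(x).
f(-0.8432) = 5*(-0.8432)^2 + 11*(-0.8432) - 9 = -14.7203
Step 2: Evaluate g(x).
g(-0.8432) = 2*-0.8432 - 7 = -8.6864
Step 3: Compute Lagrangian.
L = -14.7203 + 12*-8.6864 = -118.9571


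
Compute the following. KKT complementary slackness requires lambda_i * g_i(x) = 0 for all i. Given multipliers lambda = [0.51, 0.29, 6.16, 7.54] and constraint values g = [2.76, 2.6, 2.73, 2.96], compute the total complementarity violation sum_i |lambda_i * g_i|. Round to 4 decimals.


KKT complementary slackness check:
lambda_1 * g_1 = 0.51 * 2.76 = 1.4076
lambda_2 * g_2 = 0.29 * 2.6 = 0.754
lambda_3 * g_3 = 6.16 * 2.73 = 16.8168
lambda_4 * g_4 = 7.54 * 2.96 = 22.3184
Total violation = 1.4076 + 0.754 + 16.8168 + 22.3184 = 41.2968


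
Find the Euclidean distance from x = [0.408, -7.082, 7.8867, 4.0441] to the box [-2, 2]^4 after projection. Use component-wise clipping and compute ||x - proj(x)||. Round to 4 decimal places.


Project each component onto [-2, 2].
clip(0.408) = 0.408, clip(-7.082) = -2.0, clip(7.8867) = 2.0, clip(4.0441) = 2.0
Projection = [0.408, -2.0, 2.0, 2.0]
Squared diffs: [0.0, 25.8267, 34.6532, 4.1783]
Distance = sqrt(64.6582) = 8.041


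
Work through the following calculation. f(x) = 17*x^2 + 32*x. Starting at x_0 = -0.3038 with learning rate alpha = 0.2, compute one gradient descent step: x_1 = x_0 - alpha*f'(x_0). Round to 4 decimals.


We compute the gradient at x_0 and apply the update.
f'(x) = 34*x + 32
f'(-0.3038) = 34*-0.3038 + 32 = 21.6708
x_1 = -0.3038 - 0.2*21.6708 = -4.638


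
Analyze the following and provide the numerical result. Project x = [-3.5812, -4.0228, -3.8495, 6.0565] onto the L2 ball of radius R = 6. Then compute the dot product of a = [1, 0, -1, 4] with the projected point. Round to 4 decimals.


Step 1: Compute ||x|| (intermediates to 6 decimals).
||x|| = sqrt((-3.5812)^2 + (-4.0228)^2 + (-3.8495)^2 + 6.0565^2) = 8.972611
Step 2: Project.
Since ||x|| > R, scale = R/||x|| = 6/8.972611 = 0.668702, proj(x) = scale * x
proj(x) = [-2.394756, -2.690054, -2.574168, 4.049994]
Step 3: Dot product.
a^T * proj(x) = 1*(-2.394756) + 0*(-2.690054) - 1*(-2.574168) + 4*4.049994 = 16.3794


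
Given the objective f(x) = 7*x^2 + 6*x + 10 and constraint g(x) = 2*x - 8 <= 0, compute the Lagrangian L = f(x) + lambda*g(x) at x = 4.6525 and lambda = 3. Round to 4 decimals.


Step 1: Evaluate f(x).
f(4.6525) = 7*4.6525^2 + 6*4.6525 + 10 = 189.4353
Step 2: Evaluate g(x).
g(4.6525) = 2*4.6525 - 8 = 1.305
Step 3: Compute Lagrangian.
L = 189.4353 + 3*1.305 = 193.3503


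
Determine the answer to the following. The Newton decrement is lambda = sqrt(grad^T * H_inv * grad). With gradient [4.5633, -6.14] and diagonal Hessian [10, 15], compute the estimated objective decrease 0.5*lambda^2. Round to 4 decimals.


Step 1: H is diagonal, so H^(-1) * g = [0.4563, -0.4093].
Step 2: g^T H^(-1) g = sum_i g_i^2 / H_ii
  = (4.5633)^2/10 + (-6.14)^2/15
  = 2.0824 + 2.5133 = 4.5957
Step 3: Objective decrease = 0.5 * g^T H^(-1) g = 2.2978


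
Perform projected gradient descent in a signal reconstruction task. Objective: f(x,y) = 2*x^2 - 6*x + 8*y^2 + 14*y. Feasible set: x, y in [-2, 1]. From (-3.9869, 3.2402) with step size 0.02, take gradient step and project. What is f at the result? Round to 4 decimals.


Step 1: Compute gradient at (-3.9869, 3.2402).
grad_x = 2*2*-3.9869 - 6 = -21.9476
grad_y = 2*8*3.2402 + 14 = 65.8432
Step 2: Gradient step.
x_raw = -3.9869 - 0.02*-21.9476 = -3.5479
y_raw = 3.2402 - 0.02*65.8432 = 1.9233
Step 3: Project onto [-2, 1].
x_proj = clip(-3.5479) = -2.0
y_proj = clip(1.9233) = 1.0
Step 4: Evaluate f.
f(-2.0, 1.0) = 42.0


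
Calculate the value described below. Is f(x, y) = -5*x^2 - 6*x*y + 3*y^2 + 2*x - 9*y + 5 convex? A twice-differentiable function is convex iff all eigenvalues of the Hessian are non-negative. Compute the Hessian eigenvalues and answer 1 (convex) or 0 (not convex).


The Hessian of f(x,y) = -5*x^2 - 6*x*y + 3*y^2 + 2*x - 9*y + 5 is:
H = [[-10, -6], [-6, 6]]
Trace = -10 + 6 = -4
Determinant = -10*6 - (-6)^2 = -96
Discriminant = (-4)^2 - 4*-96 = 400.0
Eigenvalues: lambda_1 = -12.0, lambda_2 = 8.0
The function is not convex.

0


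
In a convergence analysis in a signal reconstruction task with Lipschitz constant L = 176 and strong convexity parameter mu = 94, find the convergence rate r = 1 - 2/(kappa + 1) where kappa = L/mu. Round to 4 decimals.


Step 1: Compute the condition number.
kappa = L/mu = 176/94 = 1.8723
Step 2: Compute the convergence rate.
r = 1 - 2/(kappa + 1) = 1 - 2*mu/(L + mu) = (L - mu)/(L + mu) = 82/270 = 0.3037


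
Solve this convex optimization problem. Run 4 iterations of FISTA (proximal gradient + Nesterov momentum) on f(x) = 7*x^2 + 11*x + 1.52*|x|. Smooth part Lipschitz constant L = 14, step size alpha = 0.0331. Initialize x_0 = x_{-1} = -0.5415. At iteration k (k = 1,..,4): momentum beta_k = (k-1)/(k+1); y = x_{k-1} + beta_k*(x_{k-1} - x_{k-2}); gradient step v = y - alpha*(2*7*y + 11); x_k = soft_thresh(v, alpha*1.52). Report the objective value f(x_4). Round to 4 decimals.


FISTA on f(x) = 7*x^2 + 11*x + 1.52*|x|
L = 14, alpha = 0.0331
Iteration 1: beta = 0.0, y = -0.5415 + 0.0*(-0.5415 + 0.5415) = -0.5415
  grad(y) = 3.419, v = y - alpha*grad = -0.6547
  prox(v) = soft_thresh(-0.6547, 0.0503) = -0.6044
Iteration 2: beta = 0.3333, y = -0.6044 + 0.3333*(-0.6044 + 0.5415) = -0.6253
  grad(y) = 2.2457, v = y - alpha*grad = -0.6996
  prox(v) = soft_thresh(-0.6996, 0.0503) = -0.6493
Iteration 3: beta = 0.5, y = -0.6493 + 0.5*(-0.6493 + 0.6044) = -0.6718
  grad(y) = 1.5946, v = y - alpha*grad = -0.7246
  prox(v) = soft_thresh(-0.7246, 0.0503) = -0.6743
Iteration 4: beta = 0.6, y = -0.6743 + 0.6*(-0.6743 + 0.6493) = -0.6893
  grad(y) = 1.3504, v = y - alpha*grad = -0.734
  prox(v) = soft_thresh(-0.734, 0.0503) = -0.6836
f(x_4) = 7*(-0.6836)^2 + 11*(-0.6836) + 1.52*|-0.6836| = -3.2094


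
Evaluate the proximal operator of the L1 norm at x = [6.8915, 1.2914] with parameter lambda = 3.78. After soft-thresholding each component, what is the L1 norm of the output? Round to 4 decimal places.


Soft-thresholding with lambda = 3.78:
prox(6.8915) = sign(6.8915)*max(|6.8915| - 3.78, 0) = 3.1115
prox(1.2914) = sign(1.2914)*max(|1.2914| - 3.78, 0) = 0.0
prox(x) = [3.1115, 0.0]
||prox(x)||_1 = 3.1115 + 0.0 = 3.1115


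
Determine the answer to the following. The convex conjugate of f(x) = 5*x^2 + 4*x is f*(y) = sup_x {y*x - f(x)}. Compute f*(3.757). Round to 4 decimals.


f*(y) = sup_x {y*x - a*x^2 - b*x} = sup_x {(y-b)*x - a*x^2}
FOC: (y - b) - 2a*x = 0 => x* = (y - b)/(2a)
x* = (3.757 - 4)/(2*5) = -0.0243
f*(3.757) = (y-b)^2/(4a) = (3.757 - 4)^2/(4*5)
= 0.059/20 = 0.003


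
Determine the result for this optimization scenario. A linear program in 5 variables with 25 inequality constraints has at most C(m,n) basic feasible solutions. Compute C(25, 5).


Each vertex corresponds to some choice of n active constraints out of m, so the number of vertices is at most C(m, n) = m! / (n!(m-n)!).
m = 25, n = 5
Numerator: 25 * 24 * 23 * 22 * 21
Denominator: 5! = 120
C(25, 5) = 53130


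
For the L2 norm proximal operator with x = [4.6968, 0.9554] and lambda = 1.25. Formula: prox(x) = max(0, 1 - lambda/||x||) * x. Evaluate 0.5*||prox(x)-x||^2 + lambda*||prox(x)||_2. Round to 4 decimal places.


Step 1: Compute ||x||.
||x|| = 4.793
Step 2: Compute scaling factor.
scale = max(0, 1 - 1.25/4.793) = 0.7392
Step 3: prox(x) = [3.4719, 0.7062]
||prox(x)|| = 3.543
Step 4: Proximal objective.
0.5*||prox-x||^2 = 0.7813
lambda*||prox|| = 4.4288
Total = 5.21


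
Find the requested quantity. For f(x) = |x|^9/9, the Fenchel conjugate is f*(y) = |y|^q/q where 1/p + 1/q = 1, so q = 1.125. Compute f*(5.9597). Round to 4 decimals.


The conjugate exponent q satisfies 1/p + 1/q = 1.
p = 9, so q = 9/(9 - 1) = 1.125
|y|^q = 5.9597^1.125 = 7.4495
f*(5.9597) = 7.4495 / 1.125 = 6.6218


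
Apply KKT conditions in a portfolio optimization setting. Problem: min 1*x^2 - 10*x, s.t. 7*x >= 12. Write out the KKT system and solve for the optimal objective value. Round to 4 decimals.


Step 1: Try lambda = 0 (constraint inactive).
Stationarity: 2*1*x - 10 = 0
x* = 10/(2*1) = 5.0
Check constraint: 7*5.0 = 35.0 >= 12 -- satisfied.
Step 2: Compute optimal value.
f(x*) = 1*5.0^2 - 10*5.0 = -25.0


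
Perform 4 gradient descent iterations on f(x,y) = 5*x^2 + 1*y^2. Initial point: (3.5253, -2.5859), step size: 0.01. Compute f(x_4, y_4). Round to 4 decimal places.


Gradient descent on f(x,y) = 5*x^2 + 1*y^2.
Starting point: (3.5253, -2.5859), alpha = 0.01
Step 1: grad_x = 2*5*3.5253 = 35.253, grad_y = 2*1*-2.5859 = -5.1718
  x_1 = 3.5253 - 0.01*35.253 = 3.1728
  y_1 = -2.5859 - 0.01*-5.1718 = -2.5342
Step 2: grad_x = 2*5*3.1728 = 31.7277, grad_y = 2*1*-2.5342 = -5.0684
  x_2 = 3.1728 - 0.01*31.7277 = 2.8555
  y_2 = -2.5342 - 0.01*-5.0684 = -2.4835
Step 3: grad_x = 2*5*2.8555 = 28.5549, grad_y = 2*1*-2.4835 = -4.967
  x_3 = 2.8555 - 0.01*28.5549 = 2.5699
  y_3 = -2.4835 - 0.01*-4.967 = -2.4338
Step 4: grad_x = 2*5*2.5699 = 25.6994, grad_y = 2*1*-2.4338 = -4.8677
  x_4 = 2.5699 - 0.01*25.6994 = 2.3129
  y_4 = -2.4338 - 0.01*-4.8677 = -2.3852
f(2.3129, -2.3852) = 5*2.3129^2 + 1*(-2.3852)^2 = 32.4376


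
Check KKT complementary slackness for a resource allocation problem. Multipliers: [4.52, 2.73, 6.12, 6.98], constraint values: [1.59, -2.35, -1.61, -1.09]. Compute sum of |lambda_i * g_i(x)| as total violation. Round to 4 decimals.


KKT complementary slackness check:
lambda_1 * g_1 = 4.52 * 1.59 = 7.1868
lambda_2 * g_2 = 2.73 * -2.35 = -6.4155
lambda_3 * g_3 = 6.12 * -1.61 = -9.8532
lambda_4 * g_4 = 6.98 * -1.09 = -7.6082
Total violation = 7.1868 + 6.4155 + 9.8532 + 7.6082 = 31.0637


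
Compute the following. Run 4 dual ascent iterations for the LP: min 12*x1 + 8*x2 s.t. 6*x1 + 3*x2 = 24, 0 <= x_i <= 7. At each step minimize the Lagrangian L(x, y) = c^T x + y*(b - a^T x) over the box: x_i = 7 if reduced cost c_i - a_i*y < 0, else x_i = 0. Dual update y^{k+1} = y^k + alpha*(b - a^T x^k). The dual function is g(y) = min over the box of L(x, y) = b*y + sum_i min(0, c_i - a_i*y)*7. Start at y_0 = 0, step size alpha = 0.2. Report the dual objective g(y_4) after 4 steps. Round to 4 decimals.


Dual ascent for LP: min 12*x1 + 8*x2, 6*x1 + 3*x2 = 24, 0 <= x_i <= 7
Step 1: y^k = 0.0, reduced costs: (12.0, 8.0)
  x^k = (0.0, 0.0), subgradient = b - a^T x = 24.0
  y^{k+1} = 0.0 + 0.2*24.0 = 4.8
Step 2: y^k = 4.8, reduced costs: (-16.8, -6.4)
  x^k = (7.0, 7.0), subgradient = b - a^T x = -39.0
  y^{k+1} = 4.8 + 0.2*-39.0 = -3.0
Step 3: y^k = -3.0, reduced costs: (30.0, 17.0)
  x^k = (0.0, 0.0), subgradient = b - a^T x = 24.0
  y^{k+1} = -3.0 + 0.2*24.0 = 1.8
Step 4: y^k = 1.8, reduced costs: (1.2, 2.6)
  x^k = (0.0, 0.0), subgradient = b - a^T x = 24.0
  y^{k+1} = 1.8 + 0.2*24.0 = 6.6
Dual objective at y_4 = 6.6: reduced costs (-27.6, -11.8), box minimizer x = (7.0, 7.0)
g(y_4) = b*y + (c1 - a1*y)*x1 + (c2 - a2*y)*x2 = 24*6.6 + (-27.6)*7.0 + (-11.8)*7.0 = 158.4 - 193.2 - 82.6 = -117.4


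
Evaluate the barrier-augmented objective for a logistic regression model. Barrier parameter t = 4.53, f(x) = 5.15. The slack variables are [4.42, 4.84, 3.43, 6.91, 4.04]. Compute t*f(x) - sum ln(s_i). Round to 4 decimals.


Step 1: Compute log-barrier.
ln values: [1.4861, 1.5769, 1.2326, 1.933, 1.3962]
phi = -(1.4861 + 1.5769 + 1.2326 + 1.933 + 1.3962) = -7.6248
Step 2: Compute augmented objective.
t*f(x) = 4.53*5.15 = 23.3295
Total = 23.3295 - 7.6248 = 15.7047


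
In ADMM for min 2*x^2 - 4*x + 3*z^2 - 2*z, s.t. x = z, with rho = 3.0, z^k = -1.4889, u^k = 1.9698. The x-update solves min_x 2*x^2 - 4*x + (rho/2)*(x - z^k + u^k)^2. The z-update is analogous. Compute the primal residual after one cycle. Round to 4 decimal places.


ADMM iteration with rho = 3.0, z^k = -1.4889, u^k = 1.9698
Step 1: x-update.
Minimize 2*x^2 - 4*x + (3.0/2)*(x + 1.4889 + 1.9698)^2
FOC: (2*2 + 3.0)*x = 4 + 3.0*(-1.4889 - 1.9698)
x^{k+1} = -0.9109
Step 2: z-update.
Minimize 3*z^2 - 2*z + (3.0/2)*(-0.9109 - z + 1.9698)^2
FOC: (2*3 + 3.0)*z = 2 + 3.0*(-0.9109 + 1.9698)
z^{k+1} = 0.5752
Step 3: u-update.
u^{k+1} = 1.9698 - 0.9109 - 0.5752 = 0.4837
Step 4: Primal residual = |-0.9109 - 0.5752| = 1.4861


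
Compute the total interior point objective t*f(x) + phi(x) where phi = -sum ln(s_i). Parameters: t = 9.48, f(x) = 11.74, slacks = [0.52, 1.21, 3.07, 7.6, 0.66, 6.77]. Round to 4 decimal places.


Step 1: Compute log-barrier.
ln values: [-0.6539, 0.1906, 1.1217, 2.0281, -0.4155, 1.9125]
phi = -(-0.6539 + 0.1906 + 1.1217 + 2.0281 - 0.4155 + 1.9125) = -4.1835
Step 2: Compute augmented objective.
t*f(x) = 9.48*11.74 = 111.2952
Total = 111.2952 - 4.1835 = 107.1117


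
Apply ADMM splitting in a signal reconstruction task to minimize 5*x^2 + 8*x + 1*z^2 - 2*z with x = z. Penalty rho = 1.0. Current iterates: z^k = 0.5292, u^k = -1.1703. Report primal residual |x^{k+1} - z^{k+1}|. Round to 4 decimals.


ADMM iteration with rho = 1.0, z^k = 0.5292, u^k = -1.1703
Step 1: x-update.
Minimize 5*x^2 + 8*x + (1.0/2)*(x - 0.5292 - 1.1703)^2
FOC: (2*5 + 1.0)*x = -8 + 1.0*(0.5292 + 1.1703)
x^{k+1} = -0.5728
Step 2: z-update.
Minimize 1*z^2 - 2*z + (1.0/2)*(-0.5728 - z - 1.1703)^2
FOC: (2*1 + 1.0)*z = 2 + 1.0*(-0.5728 - 1.1703)
z^{k+1} = 0.0856
Step 3: u-update.
u^{k+1} = -1.1703 - 0.5728 - 0.0856 = -1.8287
Step 4: Primal residual = |-0.5728 - 0.0856| = 0.6584
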